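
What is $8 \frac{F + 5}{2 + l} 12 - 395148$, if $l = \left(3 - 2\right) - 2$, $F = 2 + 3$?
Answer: $-394188$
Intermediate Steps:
$F = 5$
$l = -1$ ($l = 1 - 2 = -1$)
$8 \frac{F + 5}{2 + l} 12 - 395148 = 8 \frac{5 + 5}{2 - 1} \cdot 12 - 395148 = 8 \cdot \frac{10}{1} \cdot 12 - 395148 = 8 \cdot 10 \cdot 1 \cdot 12 - 395148 = 8 \cdot 10 \cdot 12 - 395148 = 80 \cdot 12 - 395148 = 960 - 395148 = -394188$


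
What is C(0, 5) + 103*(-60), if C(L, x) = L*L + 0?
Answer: -6180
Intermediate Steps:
C(L, x) = L² (C(L, x) = L² + 0 = L²)
C(0, 5) + 103*(-60) = 0² + 103*(-60) = 0 - 6180 = -6180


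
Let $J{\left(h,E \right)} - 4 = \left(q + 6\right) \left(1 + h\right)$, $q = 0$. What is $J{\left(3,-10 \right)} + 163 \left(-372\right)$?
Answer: $-60608$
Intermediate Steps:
$J{\left(h,E \right)} = 10 + 6 h$ ($J{\left(h,E \right)} = 4 + \left(0 + 6\right) \left(1 + h\right) = 4 + 6 \left(1 + h\right) = 4 + \left(6 + 6 h\right) = 10 + 6 h$)
$J{\left(3,-10 \right)} + 163 \left(-372\right) = \left(10 + 6 \cdot 3\right) + 163 \left(-372\right) = \left(10 + 18\right) - 60636 = 28 - 60636 = -60608$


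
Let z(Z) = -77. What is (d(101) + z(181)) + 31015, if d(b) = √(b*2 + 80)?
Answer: 30938 + √282 ≈ 30955.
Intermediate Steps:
d(b) = √(80 + 2*b) (d(b) = √(2*b + 80) = √(80 + 2*b))
(d(101) + z(181)) + 31015 = (√(80 + 2*101) - 77) + 31015 = (√(80 + 202) - 77) + 31015 = (√282 - 77) + 31015 = (-77 + √282) + 31015 = 30938 + √282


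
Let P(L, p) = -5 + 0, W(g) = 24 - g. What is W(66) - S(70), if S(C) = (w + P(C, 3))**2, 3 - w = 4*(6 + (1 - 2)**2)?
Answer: -942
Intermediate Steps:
w = -25 (w = 3 - 4*(6 + (1 - 2)**2) = 3 - 4*(6 + (-1)**2) = 3 - 4*(6 + 1) = 3 - 4*7 = 3 - 1*28 = 3 - 28 = -25)
P(L, p) = -5
S(C) = 900 (S(C) = (-25 - 5)**2 = (-30)**2 = 900)
W(66) - S(70) = (24 - 1*66) - 1*900 = (24 - 66) - 900 = -42 - 900 = -942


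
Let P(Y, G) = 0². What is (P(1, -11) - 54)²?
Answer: 2916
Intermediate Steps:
P(Y, G) = 0
(P(1, -11) - 54)² = (0 - 54)² = (-54)² = 2916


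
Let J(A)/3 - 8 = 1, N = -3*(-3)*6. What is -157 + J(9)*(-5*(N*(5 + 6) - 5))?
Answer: -79672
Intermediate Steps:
N = 54 (N = 9*6 = 54)
J(A) = 27 (J(A) = 24 + 3*1 = 24 + 3 = 27)
-157 + J(9)*(-5*(N*(5 + 6) - 5)) = -157 + 27*(-5*(54*(5 + 6) - 5)) = -157 + 27*(-5*(54*11 - 5)) = -157 + 27*(-5*(594 - 5)) = -157 + 27*(-5*589) = -157 + 27*(-2945) = -157 - 79515 = -79672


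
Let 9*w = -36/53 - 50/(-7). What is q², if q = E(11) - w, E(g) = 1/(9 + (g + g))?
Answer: 5040858001/10714113081 ≈ 0.47049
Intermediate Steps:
E(g) = 1/(9 + 2*g)
w = 2398/3339 (w = (-36/53 - 50/(-7))/9 = (-36*1/53 - 50*(-⅐))/9 = (-36/53 + 50/7)/9 = (⅑)*(2398/371) = 2398/3339 ≈ 0.71818)
q = -70999/103509 (q = 1/(9 + 2*11) - 1*2398/3339 = 1/(9 + 22) - 2398/3339 = 1/31 - 2398/3339 = -70999/103509 ≈ -0.68592)
q² = (-70999/103509)² = 5040858001/10714113081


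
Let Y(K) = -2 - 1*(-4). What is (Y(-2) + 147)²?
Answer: 22201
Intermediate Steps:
Y(K) = 2 (Y(K) = -2 + 4 = 2)
(Y(-2) + 147)² = (2 + 147)² = 149² = 22201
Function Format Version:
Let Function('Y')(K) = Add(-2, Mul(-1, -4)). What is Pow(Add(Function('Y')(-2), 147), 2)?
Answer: 22201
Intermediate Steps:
Function('Y')(K) = 2 (Function('Y')(K) = Add(-2, 4) = 2)
Pow(Add(Function('Y')(-2), 147), 2) = Pow(Add(2, 147), 2) = Pow(149, 2) = 22201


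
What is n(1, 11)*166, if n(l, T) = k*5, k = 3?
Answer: 2490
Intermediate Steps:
n(l, T) = 15 (n(l, T) = 3*5 = 15)
n(1, 11)*166 = 15*166 = 2490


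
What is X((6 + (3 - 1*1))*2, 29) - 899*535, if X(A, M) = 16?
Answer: -480949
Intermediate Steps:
X((6 + (3 - 1*1))*2, 29) - 899*535 = 16 - 899*535 = 16 - 480965 = -480949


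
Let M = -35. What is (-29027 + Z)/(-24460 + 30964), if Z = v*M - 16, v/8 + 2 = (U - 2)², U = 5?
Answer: -31003/6504 ≈ -4.7668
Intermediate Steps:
v = 56 (v = -16 + 8*(5 - 2)² = -16 + 8*3² = -16 + 8*9 = -16 + 72 = 56)
Z = -1976 (Z = 56*(-35) - 16 = -1960 - 16 = -1976)
(-29027 + Z)/(-24460 + 30964) = (-29027 - 1976)/(-24460 + 30964) = -31003/6504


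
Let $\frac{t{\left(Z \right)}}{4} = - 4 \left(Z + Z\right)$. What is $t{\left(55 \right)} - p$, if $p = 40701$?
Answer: $-42461$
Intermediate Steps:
$t{\left(Z \right)} = - 32 Z$ ($t{\left(Z \right)} = 4 \left(- 4 \left(Z + Z\right)\right) = 4 \left(- 4 \cdot 2 Z\right) = 4 \left(- 8 Z\right) = - 32 Z$)
$t{\left(55 \right)} - p = \left(-32\right) 55 - 40701 = -1760 - 40701 = -42461$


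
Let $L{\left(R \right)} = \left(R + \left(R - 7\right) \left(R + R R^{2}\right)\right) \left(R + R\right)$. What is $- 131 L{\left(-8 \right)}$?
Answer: $16332032$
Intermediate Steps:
$L{\left(R \right)} = 2 R \left(R + \left(-7 + R\right) \left(R + R^{3}\right)\right)$ ($L{\left(R \right)} = \left(R + \left(-7 + R\right) \left(R + R^{3}\right)\right) 2 R = 2 R \left(R + \left(-7 + R\right) \left(R + R^{3}\right)\right)$)
$- 131 L{\left(-8 \right)} = - 131 \cdot 2 \left(-8\right)^{2} \left(-6 - 8 + \left(-8\right)^{3} - 7 \left(-8\right)^{2}\right) = - 131 \cdot 2 \cdot 64 \left(-6 - 8 - 512 - 448\right) = - 131 \cdot 2 \cdot 64 \left(-974\right) = \left(-131\right) \left(-124672\right) = 16332032$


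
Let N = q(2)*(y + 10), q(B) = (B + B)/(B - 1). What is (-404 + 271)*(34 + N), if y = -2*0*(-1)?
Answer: -9842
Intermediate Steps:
q(B) = 2*B/(-1 + B) (q(B) = (2*B)/(-1 + B) = 2*B/(-1 + B))
y = 0 (y = 0*(-1) = 0)
N = 40 (N = (2*2/(-1 + 2))*(0 + 10) = (2*2/1)*10 = (2*2*1)*10 = 4*10 = 40)
(-404 + 271)*(34 + N) = (-404 + 271)*(34 + 40) = -133*74 = -9842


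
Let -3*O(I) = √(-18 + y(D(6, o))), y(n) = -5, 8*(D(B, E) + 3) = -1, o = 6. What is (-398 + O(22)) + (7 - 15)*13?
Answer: -502 - I*√23/3 ≈ -502.0 - 1.5986*I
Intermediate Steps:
D(B, E) = -25/8 (D(B, E) = -3 + (⅛)*(-1) = -3 - ⅛ = -25/8)
O(I) = -I*√23/3 (O(I) = -√(-18 - 5)/3 = -I*√23/3)
(-398 + O(22)) + (7 - 15)*13 = (-398 - I*√23/3) + (7 - 15)*13 = (-398 - I*√23/3) - 8*13 = (-398 - I*√23/3) - 104 = -502 - I*√23/3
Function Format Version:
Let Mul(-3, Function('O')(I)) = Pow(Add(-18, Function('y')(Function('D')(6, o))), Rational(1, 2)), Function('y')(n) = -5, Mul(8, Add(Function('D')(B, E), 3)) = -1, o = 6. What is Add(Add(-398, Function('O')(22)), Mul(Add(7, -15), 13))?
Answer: Add(-502, Mul(Rational(-1, 3), I, Pow(23, Rational(1, 2)))) ≈ Add(-502.00, Mul(-1.5986, I))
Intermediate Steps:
Function('D')(B, E) = Rational(-25, 8) (Function('D')(B, E) = Add(-3, Mul(Rational(1, 8), -1)) = Add(-3, Rational(-1, 8)) = Rational(-25, 8))
Function('O')(I) = Mul(Rational(-1, 3), I, Pow(23, Rational(1, 2))) (Function('O')(I) = Mul(Rational(-1, 3), Pow(Add(-18, -5), Rational(1, 2))) = Mul(Rational(-1, 3), Pow(-23, Rational(1, 2))) = Mul(Rational(-1, 3), Mul(I, Pow(23, Rational(1, 2)))) = Mul(Rational(-1, 3), I, Pow(23, Rational(1, 2))))
Add(Add(-398, Function('O')(22)), Mul(Add(7, -15), 13)) = Add(Add(-398, Mul(Rational(-1, 3), I, Pow(23, Rational(1, 2)))), Mul(Add(7, -15), 13)) = Add(Add(-398, Mul(Rational(-1, 3), I, Pow(23, Rational(1, 2)))), Mul(-8, 13)) = Add(Add(-398, Mul(Rational(-1, 3), I, Pow(23, Rational(1, 2)))), -104) = Add(-502, Mul(Rational(-1, 3), I, Pow(23, Rational(1, 2))))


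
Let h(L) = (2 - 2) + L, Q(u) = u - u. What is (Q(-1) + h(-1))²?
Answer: 1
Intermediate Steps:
Q(u) = 0
h(L) = L (h(L) = 0 + L = L)
(Q(-1) + h(-1))² = (0 - 1)² = (-1)² = 1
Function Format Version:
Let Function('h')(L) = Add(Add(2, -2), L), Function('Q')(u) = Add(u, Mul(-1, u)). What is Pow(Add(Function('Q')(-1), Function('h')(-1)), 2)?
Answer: 1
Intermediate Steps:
Function('Q')(u) = 0
Function('h')(L) = L (Function('h')(L) = Add(0, L) = L)
Pow(Add(Function('Q')(-1), Function('h')(-1)), 2) = Pow(Add(0, -1), 2) = Pow(-1, 2) = 1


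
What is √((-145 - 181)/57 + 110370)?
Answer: 2*√89643387/57 ≈ 332.21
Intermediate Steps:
√((-145 - 181)/57 + 110370) = √(-326*1/57 + 110370) = √(-326/57 + 110370) = √(6290764/57) = 2*√89643387/57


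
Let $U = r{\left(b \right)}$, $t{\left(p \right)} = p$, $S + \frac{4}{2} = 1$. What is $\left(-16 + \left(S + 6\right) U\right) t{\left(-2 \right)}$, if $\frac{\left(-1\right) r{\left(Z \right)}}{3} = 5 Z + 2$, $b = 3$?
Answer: $542$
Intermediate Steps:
$S = -1$ ($S = -2 + 1 = -1$)
$r{\left(Z \right)} = -6 - 15 Z$ ($r{\left(Z \right)} = - 3 \left(5 Z + 2\right) = - 3 \left(2 + 5 Z\right) = -6 - 15 Z$)
$U = -51$ ($U = -6 - 45 = -51$)
$\left(-16 + \left(S + 6\right) U\right) t{\left(-2 \right)} = \left(-16 + \left(-1 + 6\right) \left(-51\right)\right) \left(-2\right) = \left(-16 + 5 \left(-51\right)\right) \left(-2\right) = \left(-16 - 255\right) \left(-2\right) = \left(-271\right) \left(-2\right) = 542$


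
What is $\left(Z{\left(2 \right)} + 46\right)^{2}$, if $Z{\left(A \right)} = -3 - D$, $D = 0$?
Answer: $1849$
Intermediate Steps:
$Z{\left(A \right)} = -3$ ($Z{\left(A \right)} = -3 - 0 = -3 + 0 = -3$)
$\left(Z{\left(2 \right)} + 46\right)^{2} = \left(-3 + 46\right)^{2} = 43^{2} = 1849$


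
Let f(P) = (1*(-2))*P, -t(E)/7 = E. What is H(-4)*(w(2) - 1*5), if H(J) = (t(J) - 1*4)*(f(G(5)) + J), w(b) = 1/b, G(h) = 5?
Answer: 1512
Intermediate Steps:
t(E) = -7*E
f(P) = -2*P
H(J) = (-10 + J)*(-4 - 7*J) (H(J) = (-7*J - 1*4)*(-2*5 + J) = (-7*J - 4)*(-10 + J) = (-4 - 7*J)*(-10 + J) = (-10 + J)*(-4 - 7*J))
H(-4)*(w(2) - 1*5) = (40 - 7*(-4)² + 66*(-4))*(1/2 - 1*5) = (40 - 7*16 - 264)*(½ - 5) = (40 - 112 - 264)*(-9/2) = -336*(-9/2) = 1512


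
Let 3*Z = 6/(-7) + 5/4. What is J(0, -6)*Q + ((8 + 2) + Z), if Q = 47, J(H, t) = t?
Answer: -22837/84 ≈ -271.87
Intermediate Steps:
Z = 11/84 (Z = (6/(-7) + 5/4)/3 = (6*(-1/7) + 5*(1/4))/3 = (-6/7 + 5/4)/3 = (1/3)*(11/28) = 11/84 ≈ 0.13095)
J(0, -6)*Q + ((8 + 2) + Z) = -6*47 + ((8 + 2) + 11/84) = -282 + (10 + 11/84) = -282 + 851/84 = -22837/84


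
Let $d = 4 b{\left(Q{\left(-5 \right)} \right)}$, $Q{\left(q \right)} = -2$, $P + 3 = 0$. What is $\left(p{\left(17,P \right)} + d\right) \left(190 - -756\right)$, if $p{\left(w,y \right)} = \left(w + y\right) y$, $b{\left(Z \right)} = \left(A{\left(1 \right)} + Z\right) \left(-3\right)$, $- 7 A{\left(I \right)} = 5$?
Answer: $- \frac{62436}{7} \approx -8919.4$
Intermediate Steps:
$P = -3$ ($P = -3 + 0 = -3$)
$A{\left(I \right)} = - \frac{5}{7}$ ($A{\left(I \right)} = \left(- \frac{1}{7}\right) 5 = - \frac{5}{7}$)
$b{\left(Z \right)} = \frac{15}{7} - 3 Z$ ($b{\left(Z \right)} = \left(- \frac{5}{7} + Z\right) \left(-3\right) = \frac{15}{7} - 3 Z$)
$p{\left(w,y \right)} = y \left(w + y\right)$
$d = \frac{228}{7}$ ($d = 4 \left(\frac{15}{7} - -6\right) = 4 \left(\frac{15}{7} + 6\right) = 4 \cdot \frac{57}{7} = \frac{228}{7} \approx 32.571$)
$\left(p{\left(17,P \right)} + d\right) \left(190 - -756\right) = \left(- 3 \left(17 - 3\right) + \frac{228}{7}\right) \left(190 - -756\right) = \left(\left(-3\right) 14 + \frac{228}{7}\right) \left(190 + 756\right) = \left(-42 + \frac{228}{7}\right) 946 = \left(- \frac{66}{7}\right) 946 = - \frac{62436}{7}$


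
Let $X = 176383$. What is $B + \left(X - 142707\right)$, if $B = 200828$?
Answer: $234504$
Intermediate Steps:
$B + \left(X - 142707\right) = 200828 + \left(176383 - 142707\right) = 200828 + 33676 = 234504$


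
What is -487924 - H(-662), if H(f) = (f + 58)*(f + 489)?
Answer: -592416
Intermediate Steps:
H(f) = (58 + f)*(489 + f)
-487924 - H(-662) = -487924 - (28362 + (-662)² + 547*(-662)) = -487924 - (28362 + 438244 - 362114) = -487924 - 1*104492 = -487924 - 104492 = -592416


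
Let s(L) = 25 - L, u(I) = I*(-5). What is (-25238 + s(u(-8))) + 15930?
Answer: -9323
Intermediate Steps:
u(I) = -5*I
(-25238 + s(u(-8))) + 15930 = (-25238 + (25 - (-5)*(-8))) + 15930 = (-25238 + (25 - 1*40)) + 15930 = (-25238 + (25 - 40)) + 15930 = (-25238 - 15) + 15930 = -25253 + 15930 = -9323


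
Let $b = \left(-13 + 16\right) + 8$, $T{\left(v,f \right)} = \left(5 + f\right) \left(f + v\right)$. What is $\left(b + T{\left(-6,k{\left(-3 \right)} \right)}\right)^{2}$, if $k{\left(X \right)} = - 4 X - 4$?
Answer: $1369$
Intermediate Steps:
$k{\left(X \right)} = -4 - 4 X$
$b = 11$ ($b = 3 + 8 = 11$)
$\left(b + T{\left(-6,k{\left(-3 \right)} \right)}\right)^{2} = \left(11 + \left(\left(-4 - -12\right)^{2} + 5 \left(-4 - -12\right) + 5 \left(-6\right) + \left(-4 - -12\right) \left(-6\right)\right)\right)^{2} = \left(11 + \left(\left(-4 + 12\right)^{2} + 5 \left(-4 + 12\right) - 30 + \left(-4 + 12\right) \left(-6\right)\right)\right)^{2} = \left(11 + \left(8^{2} + 5 \cdot 8 - 30 + 8 \left(-6\right)\right)\right)^{2} = \left(11 + \left(64 + 40 - 30 - 48\right)\right)^{2} = \left(11 + 26\right)^{2} = 37^{2} = 1369$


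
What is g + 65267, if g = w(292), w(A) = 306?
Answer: 65573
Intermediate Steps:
g = 306
g + 65267 = 306 + 65267 = 65573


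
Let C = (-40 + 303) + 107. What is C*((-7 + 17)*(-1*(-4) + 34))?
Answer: 140600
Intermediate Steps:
C = 370 (C = 263 + 107 = 370)
C*((-7 + 17)*(-1*(-4) + 34)) = 370*((-7 + 17)*(-1*(-4) + 34)) = 370*(10*(4 + 34)) = 370*(10*38) = 370*380 = 140600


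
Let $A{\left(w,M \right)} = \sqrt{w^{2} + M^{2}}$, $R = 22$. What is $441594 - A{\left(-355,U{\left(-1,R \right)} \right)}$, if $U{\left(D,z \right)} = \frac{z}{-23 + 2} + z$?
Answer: $441594 - \frac{25 \sqrt{89233}}{21} \approx 4.4124 \cdot 10^{5}$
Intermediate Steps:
$U{\left(D,z \right)} = \frac{20 z}{21}$ ($U{\left(D,z \right)} = \frac{z}{-21} + z = - \frac{z}{21} + z = \frac{20 z}{21}$)
$A{\left(w,M \right)} = \sqrt{M^{2} + w^{2}}$
$441594 - A{\left(-355,U{\left(-1,R \right)} \right)} = 441594 - \sqrt{\left(\frac{20}{21} \cdot 22\right)^{2} + \left(-355\right)^{2}} = 441594 - \sqrt{\left(\frac{440}{21}\right)^{2} + 126025} = 441594 - \sqrt{\frac{193600}{441} + 126025} = 441594 - \sqrt{\frac{55770625}{441}} = 441594 - \frac{25 \sqrt{89233}}{21}$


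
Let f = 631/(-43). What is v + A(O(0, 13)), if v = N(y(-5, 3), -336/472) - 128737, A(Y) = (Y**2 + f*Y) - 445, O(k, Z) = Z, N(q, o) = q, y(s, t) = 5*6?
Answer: -5554472/43 ≈ -1.2917e+5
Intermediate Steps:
y(s, t) = 30
f = -631/43 (f = 631*(-1/43) = -631/43 ≈ -14.674)
A(Y) = -445 + Y**2 - 631*Y/43 (A(Y) = (Y**2 - 631*Y/43) - 445 = -445 + Y**2 - 631*Y/43)
v = -128707 (v = 30 - 128737 = -128707)
v + A(O(0, 13)) = -128707 + (-445 + 13**2 - 631/43*13) = -128707 + (-445 + 169 - 8203/43) = -128707 - 20071/43 = -5554472/43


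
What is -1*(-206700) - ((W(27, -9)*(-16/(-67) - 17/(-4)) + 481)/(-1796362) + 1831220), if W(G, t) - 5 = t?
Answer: -97760570858528/60178127 ≈ -1.6245e+6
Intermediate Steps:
W(G, t) = 5 + t
-1*(-206700) - ((W(27, -9)*(-16/(-67) - 17/(-4)) + 481)/(-1796362) + 1831220) = -1*(-206700) - (((5 - 9)*(-16/(-67) - 17/(-4)) + 481)/(-1796362) + 1831220) = 206700 - ((-4*(-16*(-1/67) - 17*(-¼)) + 481)*(-1/1796362) + 1831220) = 206700 - ((-4*(16/67 + 17/4) + 481)*(-1/1796362) + 1831220) = 206700 - ((-4*1203/268 + 481)*(-1/1796362) + 1831220) = 206700 - ((-1203/67 + 481)*(-1/1796362) + 1831220) = 206700 - ((31024/67)*(-1/1796362) + 1831220) = 206700 - (-15512/60178127 + 1831220) = 206700 - 1*110199389709428/60178127 = 206700 - 110199389709428/60178127 = -97760570858528/60178127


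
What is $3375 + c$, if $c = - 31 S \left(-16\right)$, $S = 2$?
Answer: $4367$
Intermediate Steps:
$c = 992$ ($c = \left(-31\right) 2 \left(-16\right) = \left(-62\right) \left(-16\right) = 992$)
$3375 + c = 3375 + 992 = 4367$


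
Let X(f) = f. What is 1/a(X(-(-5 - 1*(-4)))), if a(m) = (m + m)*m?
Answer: 1/2 ≈ 0.50000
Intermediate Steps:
a(m) = 2*m**2 (a(m) = (2*m)*m = 2*m**2)
1/a(X(-(-5 - 1*(-4)))) = 1/(2*(-(-5 - 1*(-4)))**2) = 1/(2*(-(-5 + 4))**2) = 1/(2*(-1*(-1))**2) = 1/(2*1**2) = 1/(2*1) = 1/2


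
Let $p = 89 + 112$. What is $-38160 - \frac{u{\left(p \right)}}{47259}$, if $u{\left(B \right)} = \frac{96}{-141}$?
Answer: $- \frac{84759961648}{2221173} \approx -38160.0$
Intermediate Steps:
$p = 201$
$u{\left(B \right)} = - \frac{32}{47}$ ($u{\left(B \right)} = 96 \left(- \frac{1}{141}\right) = - \frac{32}{47}$)
$-38160 - \frac{u{\left(p \right)}}{47259} = -38160 - - \frac{32}{47 \cdot 47259} = -38160 - \left(- \frac{32}{47}\right) \frac{1}{47259} = -38160 - - \frac{32}{2221173} = -38160 + \frac{32}{2221173} = - \frac{84759961648}{2221173}$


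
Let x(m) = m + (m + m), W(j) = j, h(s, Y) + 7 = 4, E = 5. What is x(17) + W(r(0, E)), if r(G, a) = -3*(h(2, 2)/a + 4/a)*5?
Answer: 48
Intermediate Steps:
h(s, Y) = -3 (h(s, Y) = -7 + 4 = -3)
r(G, a) = -15/a (r(G, a) = -3*(-3/a + 4/a)*5 = -3/a*5 = -15/a)
x(m) = 3*m (x(m) = m + 2*m = 3*m)
x(17) + W(r(0, E)) = 3*17 - 15/5 = 51 - 15*⅕ = 51 - 3 = 48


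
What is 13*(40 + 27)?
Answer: 871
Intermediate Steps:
13*(40 + 27) = 13*67 = 871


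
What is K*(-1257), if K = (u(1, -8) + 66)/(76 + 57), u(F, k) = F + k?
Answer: -74163/133 ≈ -557.62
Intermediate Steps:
K = 59/133 (K = ((1 - 8) + 66)/(76 + 57) = (-7 + 66)/133 = 59*(1/133) = 59/133 ≈ 0.44361)
K*(-1257) = (59/133)*(-1257) = -74163/133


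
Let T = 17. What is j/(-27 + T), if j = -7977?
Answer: 7977/10 ≈ 797.70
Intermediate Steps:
j/(-27 + T) = -7977/(-27 + 17) = -7977/(-10) = -7977*(-1/10) = 7977/10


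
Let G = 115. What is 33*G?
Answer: 3795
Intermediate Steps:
33*G = 33*115 = 3795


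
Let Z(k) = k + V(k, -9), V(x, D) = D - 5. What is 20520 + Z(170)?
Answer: 20676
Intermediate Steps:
V(x, D) = -5 + D
Z(k) = -14 + k (Z(k) = k + (-5 - 9) = k - 14 = -14 + k)
20520 + Z(170) = 20520 + (-14 + 170) = 20520 + 156 = 20676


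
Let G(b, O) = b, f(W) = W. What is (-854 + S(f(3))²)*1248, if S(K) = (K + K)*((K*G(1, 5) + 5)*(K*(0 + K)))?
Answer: 231840960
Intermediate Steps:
S(K) = 2*K³*(5 + K) (S(K) = (K + K)*((K*1 + 5)*(K*(0 + K))) = (2*K)*((K + 5)*(K*K)) = (2*K)*((5 + K)*K²) = (2*K)*(K²*(5 + K)) = 2*K³*(5 + K))
(-854 + S(f(3))²)*1248 = (-854 + (2*3³*(5 + 3))²)*1248 = (-854 + (2*27*8)²)*1248 = (-854 + 432²)*1248 = (-854 + 186624)*1248 = 185770*1248 = 231840960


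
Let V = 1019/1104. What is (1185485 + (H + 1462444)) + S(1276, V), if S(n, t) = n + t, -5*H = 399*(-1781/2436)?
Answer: 424094223719/160080 ≈ 2.6493e+6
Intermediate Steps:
H = 33839/580 (H = -399*(-1781/2436)/5 = -399*(-1781*1/2436)/5 = -399*(-1781)/(5*2436) = -⅕*(-33839/116) = 33839/580 ≈ 58.343)
V = 1019/1104 (V = 1019*(1/1104) = 1019/1104 ≈ 0.92301)
(1185485 + (H + 1462444)) + S(1276, V) = (1185485 + (33839/580 + 1462444)) + (1276 + 1019/1104) = (1185485 + 848251359/580) + 1409723/1104 = 1535832659/580 + 1409723/1104 = 424094223719/160080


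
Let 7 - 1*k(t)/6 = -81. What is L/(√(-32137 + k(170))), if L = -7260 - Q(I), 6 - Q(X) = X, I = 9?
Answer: 7257*I*√31609/31609 ≈ 40.818*I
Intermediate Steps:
Q(X) = 6 - X
k(t) = 528 (k(t) = 42 - 6*(-81) = 42 + 486 = 528)
L = -7257 (L = -7260 - (6 - 1*9) = -7260 - (6 - 9) = -7260 - 1*(-3) = -7260 + 3 = -7257)
L/(√(-32137 + k(170))) = -7257/√(-32137 + 528) = -7257*(-I*√31609/31609) = -(-7257)*I*√31609/31609 = 7257*I*√31609/31609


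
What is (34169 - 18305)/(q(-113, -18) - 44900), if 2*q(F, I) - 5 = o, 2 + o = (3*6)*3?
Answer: -31728/89743 ≈ -0.35354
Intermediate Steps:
o = 52 (o = -2 + (3*6)*3 = -2 + 18*3 = -2 + 54 = 52)
q(F, I) = 57/2 (q(F, I) = 5/2 + (½)*52 = 5/2 + 26 = 57/2)
(34169 - 18305)/(q(-113, -18) - 44900) = (34169 - 18305)/(57/2 - 44900) = 15864/(-89743/2) = 15864*(-2/89743) = -31728/89743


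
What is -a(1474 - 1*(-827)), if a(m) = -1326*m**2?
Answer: 7020640926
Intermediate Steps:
-a(1474 - 1*(-827)) = -(-1326)*(1474 - 1*(-827))**2 = -(-1326)*(1474 + 827)**2 = -(-1326)*2301**2 = -(-1326)*5294601 = -1*(-7020640926) = 7020640926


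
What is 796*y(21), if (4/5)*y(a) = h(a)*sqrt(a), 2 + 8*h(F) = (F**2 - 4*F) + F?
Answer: 46765*sqrt(21) ≈ 2.1430e+5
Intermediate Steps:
h(F) = -1/4 - 3*F/8 + F**2/8 (h(F) = -1/4 + ((F**2 - 4*F) + F)/8 = -1/4 + (F**2 - 3*F)/8 = -1/4 + (-3*F/8 + F**2/8) = -1/4 - 3*F/8 + F**2/8)
y(a) = 5*sqrt(a)*(-1/4 - 3*a/8 + a**2/8)/4 (y(a) = 5*((-1/4 - 3*a/8 + a**2/8)*sqrt(a))/4 = 5*(sqrt(a)*(-1/4 - 3*a/8 + a**2/8))/4 = 5*sqrt(a)*(-1/4 - 3*a/8 + a**2/8)/4)
796*y(21) = 796*(5*sqrt(21)*(-2 + 21**2 - 3*21)/32) = 796*(5*sqrt(21)*(-2 + 441 - 63)/32) = 796*((5/32)*sqrt(21)*376) = 796*(235*sqrt(21)/4) = 46765*sqrt(21)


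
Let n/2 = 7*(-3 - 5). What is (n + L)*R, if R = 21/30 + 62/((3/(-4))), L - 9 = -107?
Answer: 17213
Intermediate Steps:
L = -98 (L = 9 - 107 = -98)
R = -2459/30 (R = 21*(1/30) + 62/((3*(-¼))) = 7/10 + 62/(-¾) = 7/10 + 62*(-4/3) = 7/10 - 248/3 = -2459/30 ≈ -81.967)
n = -112 (n = 2*(7*(-3 - 5)) = 2*(7*(-8)) = 2*(-56) = -112)
(n + L)*R = (-112 - 98)*(-2459/30) = -210*(-2459/30) = 17213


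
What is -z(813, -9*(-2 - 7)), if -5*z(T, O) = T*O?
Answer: 65853/5 ≈ 13171.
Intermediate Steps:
z(T, O) = -O*T/5 (z(T, O) = -T*O/5 = -O*T/5)
-z(813, -9*(-2 - 7)) = -(-1)*(-9*(-2 - 7))*813/5 = -(-1)*(-9*(-9))*813/5 = -(-1)*81*813/5 = -1*(-65853/5) = 65853/5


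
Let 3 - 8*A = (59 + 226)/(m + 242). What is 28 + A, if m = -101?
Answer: 5287/188 ≈ 28.122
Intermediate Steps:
A = 23/188 (A = 3/8 - (59 + 226)/(8*(-101 + 242)) = 3/8 - 285/(8*141) = 3/8 - ⅛*95/47 = 3/8 - 95/376 = 23/188 ≈ 0.12234)
28 + A = 28 + 23/188 = 5287/188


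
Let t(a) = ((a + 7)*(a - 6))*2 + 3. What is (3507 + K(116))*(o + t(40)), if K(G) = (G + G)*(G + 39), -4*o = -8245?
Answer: 830425147/4 ≈ 2.0761e+8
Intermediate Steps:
o = 8245/4 (o = -1/4*(-8245) = 8245/4 ≈ 2061.3)
t(a) = 3 + 2*(-6 + a)*(7 + a) (t(a) = ((7 + a)*(-6 + a))*2 + 3 = ((-6 + a)*(7 + a))*2 + 3 = 2*(-6 + a)*(7 + a) + 3 = 3 + 2*(-6 + a)*(7 + a))
K(G) = 2*G*(39 + G) (K(G) = (2*G)*(39 + G) = 2*G*(39 + G))
(3507 + K(116))*(o + t(40)) = (3507 + 2*116*(39 + 116))*(8245/4 + (-81 + 2*40 + 2*40**2)) = (3507 + 2*116*155)*(8245/4 + (-81 + 80 + 2*1600)) = (3507 + 35960)*(8245/4 + (-81 + 80 + 3200)) = 39467*(8245/4 + 3199) = 39467*(21041/4) = 830425147/4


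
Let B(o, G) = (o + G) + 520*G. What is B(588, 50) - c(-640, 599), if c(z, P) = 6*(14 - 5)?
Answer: 26584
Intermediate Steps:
c(z, P) = 54 (c(z, P) = 6*9 = 54)
B(o, G) = o + 521*G (B(o, G) = (G + o) + 520*G = o + 521*G)
B(588, 50) - c(-640, 599) = (588 + 521*50) - 1*54 = (588 + 26050) - 54 = 26638 - 54 = 26584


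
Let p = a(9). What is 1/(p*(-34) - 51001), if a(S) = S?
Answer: -1/51307 ≈ -1.9491e-5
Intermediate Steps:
p = 9
1/(p*(-34) - 51001) = 1/(9*(-34) - 51001) = 1/(-306 - 51001) = 1/(-51307) = -1/51307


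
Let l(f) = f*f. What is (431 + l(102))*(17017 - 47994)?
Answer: -335635795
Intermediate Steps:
l(f) = f²
(431 + l(102))*(17017 - 47994) = (431 + 102²)*(17017 - 47994) = (431 + 10404)*(-30977) = 10835*(-30977) = -335635795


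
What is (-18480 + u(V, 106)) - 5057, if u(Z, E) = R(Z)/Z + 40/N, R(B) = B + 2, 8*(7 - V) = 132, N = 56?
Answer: -3130221/133 ≈ -23536.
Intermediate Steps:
V = -19/2 (V = 7 - ⅛*132 = 7 - 33/2 = -19/2 ≈ -9.5000)
R(B) = 2 + B
u(Z, E) = 5/7 + (2 + Z)/Z (u(Z, E) = (2 + Z)/Z + 40/56 = (2 + Z)/Z + 40*(1/56) = (2 + Z)/Z + 5/7 = 5/7 + (2 + Z)/Z)
(-18480 + u(V, 106)) - 5057 = (-18480 + (12/7 + 2/(-19/2))) - 5057 = (-18480 + (12/7 + 2*(-2/19))) - 5057 = (-18480 + (12/7 - 4/19)) - 5057 = (-18480 + 200/133) - 5057 = -2457640/133 - 5057 = -3130221/133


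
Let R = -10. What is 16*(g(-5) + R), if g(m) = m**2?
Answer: 240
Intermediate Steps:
16*(g(-5) + R) = 16*((-5)**2 - 10) = 16*(25 - 10) = 16*15 = 240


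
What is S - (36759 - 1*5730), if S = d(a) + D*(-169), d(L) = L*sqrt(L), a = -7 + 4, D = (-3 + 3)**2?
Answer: -31029 - 3*I*sqrt(3) ≈ -31029.0 - 5.1962*I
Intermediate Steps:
D = 0 (D = 0**2 = 0)
a = -3
d(L) = L**(3/2)
S = -3*I*sqrt(3) (S = (-3)**(3/2) + 0*(-169) = -3*I*sqrt(3) + 0 = -3*I*sqrt(3) ≈ -5.1962*I)
S - (36759 - 1*5730) = -3*I*sqrt(3) - (36759 - 1*5730) = -3*I*sqrt(3) - (36759 - 5730) = -3*I*sqrt(3) - 1*31029 = -3*I*sqrt(3) - 31029 = -31029 - 3*I*sqrt(3)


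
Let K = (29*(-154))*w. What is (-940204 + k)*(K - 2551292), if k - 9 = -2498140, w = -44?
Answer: 8096549997980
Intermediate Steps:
k = -2498131 (k = 9 - 2498140 = -2498131)
K = 196504 (K = (29*(-154))*(-44) = -4466*(-44) = 196504)
(-940204 + k)*(K - 2551292) = (-940204 - 2498131)*(196504 - 2551292) = -3438335*(-2354788) = 8096549997980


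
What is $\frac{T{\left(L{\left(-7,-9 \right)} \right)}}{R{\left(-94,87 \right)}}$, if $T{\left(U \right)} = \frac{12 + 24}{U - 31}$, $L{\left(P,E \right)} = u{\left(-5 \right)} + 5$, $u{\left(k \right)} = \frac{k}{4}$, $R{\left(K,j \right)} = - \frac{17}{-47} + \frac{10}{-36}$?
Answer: $- \frac{121824}{7739} \approx -15.742$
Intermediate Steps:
$R{\left(K,j \right)} = \frac{71}{846}$ ($R{\left(K,j \right)} = \left(-17\right) \left(- \frac{1}{47}\right) + 10 \left(- \frac{1}{36}\right) = \frac{17}{47} - \frac{5}{18} = \frac{71}{846}$)
$u{\left(k \right)} = \frac{k}{4}$ ($u{\left(k \right)} = k \frac{1}{4} = \frac{k}{4}$)
$L{\left(P,E \right)} = \frac{15}{4}$ ($L{\left(P,E \right)} = \frac{1}{4} \left(-5\right) + 5 = - \frac{5}{4} + 5 = \frac{15}{4}$)
$T{\left(U \right)} = \frac{36}{-31 + U}$
$\frac{T{\left(L{\left(-7,-9 \right)} \right)}}{R{\left(-94,87 \right)}} = \frac{36 \frac{1}{-31 + \frac{15}{4}}}{\frac{71}{846}} = \frac{36}{- \frac{109}{4}} \cdot \frac{846}{71} = 36 \left(- \frac{4}{109}\right) \frac{846}{71} = \left(- \frac{144}{109}\right) \frac{846}{71} = - \frac{121824}{7739}$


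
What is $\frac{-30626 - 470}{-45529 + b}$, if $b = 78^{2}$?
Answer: $\frac{1352}{1715} \approx 0.78834$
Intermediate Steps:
$b = 6084$
$\frac{-30626 - 470}{-45529 + b} = \frac{-30626 - 470}{-45529 + 6084} = - \frac{31096}{-39445} = \left(-31096\right) \left(- \frac{1}{39445}\right) = \frac{1352}{1715}$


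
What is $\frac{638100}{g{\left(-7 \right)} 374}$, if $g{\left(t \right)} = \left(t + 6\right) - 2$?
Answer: $- \frac{106350}{187} \approx -568.72$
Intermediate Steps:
$g{\left(t \right)} = 4 + t$ ($g{\left(t \right)} = \left(6 + t\right) - 2 = 4 + t$)
$\frac{638100}{g{\left(-7 \right)} 374} = \frac{638100}{\left(4 - 7\right) 374} = \frac{638100}{\left(-3\right) 374} = \frac{638100}{-1122} = 638100 \left(- \frac{1}{1122}\right) = - \frac{106350}{187}$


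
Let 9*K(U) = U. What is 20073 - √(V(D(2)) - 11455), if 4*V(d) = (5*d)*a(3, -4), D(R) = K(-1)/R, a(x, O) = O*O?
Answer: 20073 - I*√103105/3 ≈ 20073.0 - 107.03*I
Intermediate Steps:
K(U) = U/9
a(x, O) = O²
D(R) = -1/(9*R) (D(R) = ((⅑)*(-1))/R = -1/(9*R))
V(d) = 20*d (V(d) = ((5*d)*(-4)²)/4 = ((5*d)*16)/4 = (80*d)/4 = 20*d)
20073 - √(V(D(2)) - 11455) = 20073 - √(20*(-⅑/2) - 11455) = 20073 - √(20*(-⅑*½) - 11455) = 20073 - √(20*(-1/18) - 11455) = 20073 - √(-10/9 - 11455) = 20073 - √(-103105/9) = 20073 - I*√103105/3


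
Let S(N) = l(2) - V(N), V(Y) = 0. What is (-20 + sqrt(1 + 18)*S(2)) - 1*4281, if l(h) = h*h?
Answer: -4301 + 4*sqrt(19) ≈ -4283.6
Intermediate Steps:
l(h) = h**2
S(N) = 4 (S(N) = 2**2 - 1*0 = 4 + 0 = 4)
(-20 + sqrt(1 + 18)*S(2)) - 1*4281 = (-20 + sqrt(1 + 18)*4) - 1*4281 = (-20 + sqrt(19)*4) - 4281 = (-20 + 4*sqrt(19)) - 4281 = -4301 + 4*sqrt(19)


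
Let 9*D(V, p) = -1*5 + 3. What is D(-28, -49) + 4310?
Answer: 38788/9 ≈ 4309.8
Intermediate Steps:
D(V, p) = -2/9 (D(V, p) = (-1*5 + 3)/9 = (-5 + 3)/9 = (⅑)*(-2) = -2/9)
D(-28, -49) + 4310 = -2/9 + 4310 = 38788/9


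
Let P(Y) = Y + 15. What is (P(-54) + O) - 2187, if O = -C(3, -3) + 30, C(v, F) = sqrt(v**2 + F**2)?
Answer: -2196 - 3*sqrt(2) ≈ -2200.2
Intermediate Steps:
C(v, F) = sqrt(F**2 + v**2)
P(Y) = 15 + Y
O = 30 - 3*sqrt(2) (O = -sqrt((-3)**2 + 3**2) + 30 = -sqrt(9 + 9) + 30 = -sqrt(18) + 30 = -3*sqrt(2) + 30 = 30 - 3*sqrt(2) ≈ 25.757)
(P(-54) + O) - 2187 = ((15 - 54) + (30 - 3*sqrt(2))) - 2187 = (-39 + (30 - 3*sqrt(2))) - 2187 = (-9 - 3*sqrt(2)) - 2187 = -2196 - 3*sqrt(2)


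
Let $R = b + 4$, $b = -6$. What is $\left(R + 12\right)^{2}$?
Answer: $100$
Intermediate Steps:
$R = -2$ ($R = -6 + 4 = -2$)
$\left(R + 12\right)^{2} = \left(-2 + 12\right)^{2} = 10^{2} = 100$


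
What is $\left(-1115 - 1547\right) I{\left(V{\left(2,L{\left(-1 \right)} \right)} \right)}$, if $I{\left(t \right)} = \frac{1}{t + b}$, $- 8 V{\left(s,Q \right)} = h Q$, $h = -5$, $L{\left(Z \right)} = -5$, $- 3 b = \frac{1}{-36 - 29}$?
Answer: $\frac{4152720}{4867} \approx 853.24$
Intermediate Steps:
$b = \frac{1}{195}$ ($b = - \frac{1}{3 \left(-36 - 29\right)} = - \frac{1}{3 \left(-65\right)} = \left(- \frac{1}{3}\right) \left(- \frac{1}{65}\right) = \frac{1}{195} \approx 0.0051282$)
$V{\left(s,Q \right)} = \frac{5 Q}{8}$ ($V{\left(s,Q \right)} = - \frac{\left(-5\right) Q}{8} = \frac{5 Q}{8}$)
$I{\left(t \right)} = \frac{1}{\frac{1}{195} + t}$ ($I{\left(t \right)} = \frac{1}{t + \frac{1}{195}} = \frac{1}{\frac{1}{195} + t}$)
$\left(-1115 - 1547\right) I{\left(V{\left(2,L{\left(-1 \right)} \right)} \right)} = \left(-1115 - 1547\right) \frac{195}{1 + 195 \cdot \frac{5}{8} \left(-5\right)} = - 2662 \frac{195}{1 + 195 \left(- \frac{25}{8}\right)} = - 2662 \frac{195}{1 - \frac{4875}{8}} = - 2662 \frac{195}{- \frac{4867}{8}} = - 2662 \cdot 195 \left(- \frac{8}{4867}\right) = \left(-2662\right) \left(- \frac{1560}{4867}\right) = \frac{4152720}{4867}$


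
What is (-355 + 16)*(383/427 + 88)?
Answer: -12868101/427 ≈ -30136.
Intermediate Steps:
(-355 + 16)*(383/427 + 88) = -339*(383*(1/427) + 88) = -339*(383/427 + 88) = -339*37959/427 = -12868101/427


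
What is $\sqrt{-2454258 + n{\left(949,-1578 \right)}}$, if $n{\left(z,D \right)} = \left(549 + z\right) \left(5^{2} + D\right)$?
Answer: $2 i \sqrt{1195163} \approx 2186.5 i$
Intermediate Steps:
$n{\left(z,D \right)} = \left(25 + D\right) \left(549 + z\right)$ ($n{\left(z,D \right)} = \left(549 + z\right) \left(25 + D\right) = \left(25 + D\right) \left(549 + z\right)$)
$\sqrt{-2454258 + n{\left(949,-1578 \right)}} = \sqrt{-2454258 + \left(13725 + 25 \cdot 949 + 549 \left(-1578\right) - 1497522\right)} = \sqrt{-2454258 + \left(13725 + 23725 - 866322 - 1497522\right)} = \sqrt{-2454258 - 2326394} = \sqrt{-4780652} = 2 i \sqrt{1195163}$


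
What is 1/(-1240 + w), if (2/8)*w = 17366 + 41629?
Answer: 1/234740 ≈ 4.2600e-6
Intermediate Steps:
w = 235980 (w = 4*(17366 + 41629) = 4*58995 = 235980)
1/(-1240 + w) = 1/(-1240 + 235980) = 1/234740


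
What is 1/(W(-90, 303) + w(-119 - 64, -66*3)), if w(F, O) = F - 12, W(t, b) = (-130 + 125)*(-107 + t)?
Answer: 1/790 ≈ 0.0012658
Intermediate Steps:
W(t, b) = 535 - 5*t (W(t, b) = -5*(-107 + t) = 535 - 5*t)
w(F, O) = -12 + F
1/(W(-90, 303) + w(-119 - 64, -66*3)) = 1/((535 - 5*(-90)) + (-12 + (-119 - 64))) = 1/((535 + 450) + (-12 - 183)) = 1/(985 - 195) = 1/790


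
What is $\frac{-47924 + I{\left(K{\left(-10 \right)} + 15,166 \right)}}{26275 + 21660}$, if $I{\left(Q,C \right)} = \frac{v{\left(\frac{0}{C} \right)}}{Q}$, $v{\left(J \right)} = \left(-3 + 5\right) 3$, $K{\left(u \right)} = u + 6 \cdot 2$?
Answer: $- \frac{814702}{814895} \approx -0.99976$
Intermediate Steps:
$K{\left(u \right)} = 12 + u$ ($K{\left(u \right)} = u + 12 = 12 + u$)
$v{\left(J \right)} = 6$ ($v{\left(J \right)} = 2 \cdot 3 = 6$)
$I{\left(Q,C \right)} = \frac{6}{Q}$
$\frac{-47924 + I{\left(K{\left(-10 \right)} + 15,166 \right)}}{26275 + 21660} = \frac{-47924 + \frac{6}{\left(12 - 10\right) + 15}}{26275 + 21660} = \frac{-47924 + \frac{6}{2 + 15}}{47935} = \left(-47924 + \frac{6}{17}\right) \frac{1}{47935} = \left(- \frac{814702}{17}\right) \frac{1}{47935} = - \frac{814702}{814895}$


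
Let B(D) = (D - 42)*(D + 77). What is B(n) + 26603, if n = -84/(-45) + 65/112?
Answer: 66215292721/2822400 ≈ 23461.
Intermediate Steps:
n = 4111/1680 (n = -84*(-1/45) + 65*(1/112) = 28/15 + 65/112 = 4111/1680 ≈ 2.4470)
B(D) = (-42 + D)*(77 + D)
B(n) + 26603 = (-3234 + (4111/1680)**2 + 35*(4111/1680)) + 26603 = (-3234 + 16900321/2822400 + 4111/48) + 26603 = -8869014479/2822400 + 26603 = 66215292721/2822400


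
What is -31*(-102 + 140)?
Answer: -1178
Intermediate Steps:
-31*(-102 + 140) = -31*38 = -1178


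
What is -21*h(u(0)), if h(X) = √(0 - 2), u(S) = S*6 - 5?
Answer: -21*I*√2 ≈ -29.698*I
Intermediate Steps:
u(S) = -5 + 6*S (u(S) = 6*S - 5 = -5 + 6*S)
h(X) = I*√2 (h(X) = √(-2) = I*√2)
-21*h(u(0)) = -21*I*√2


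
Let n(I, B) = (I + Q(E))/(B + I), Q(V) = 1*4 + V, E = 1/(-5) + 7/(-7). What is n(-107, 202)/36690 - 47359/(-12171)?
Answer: 91706052351/23568127250 ≈ 3.8911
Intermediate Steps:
E = -6/5 (E = 1*(-⅕) + 7*(-⅐) = -⅕ - 1 = -6/5 ≈ -1.2000)
Q(V) = 4 + V
n(I, B) = (14/5 + I)/(B + I) (n(I, B) = (I + (4 - 6/5))/(B + I) = (I + 14/5)/(B + I) = (14/5 + I)/(B + I))
n(-107, 202)/36690 - 47359/(-12171) = ((14/5 - 107)/(202 - 107))/36690 - 47359/(-12171) = (-521/5/95)*(1/36690) - 47359*(-1/12171) = ((1/95)*(-521/5))*(1/36690) + 47359/12171 = -521/475*1/36690 + 47359/12171 = -521/17427750 + 47359/12171 = 91706052351/23568127250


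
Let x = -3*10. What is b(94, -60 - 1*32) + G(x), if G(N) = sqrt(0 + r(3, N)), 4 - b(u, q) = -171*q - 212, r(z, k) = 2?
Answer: -15516 + sqrt(2) ≈ -15515.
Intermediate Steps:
x = -30
b(u, q) = 216 + 171*q (b(u, q) = 4 - (-171*q - 212) = 4 - (-212 - 171*q) = 4 + (212 + 171*q) = 216 + 171*q)
G(N) = sqrt(2) (G(N) = sqrt(0 + 2) = sqrt(2))
b(94, -60 - 1*32) + G(x) = (216 + 171*(-60 - 1*32)) + sqrt(2) = (216 + 171*(-60 - 32)) + sqrt(2) = (216 + 171*(-92)) + sqrt(2) = (216 - 15732) + sqrt(2) = -15516 + sqrt(2)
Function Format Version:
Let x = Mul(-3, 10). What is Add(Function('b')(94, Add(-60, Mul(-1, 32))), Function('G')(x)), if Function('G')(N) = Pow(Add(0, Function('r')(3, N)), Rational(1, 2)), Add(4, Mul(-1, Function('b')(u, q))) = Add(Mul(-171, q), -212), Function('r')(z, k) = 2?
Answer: Add(-15516, Pow(2, Rational(1, 2))) ≈ -15515.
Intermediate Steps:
x = -30
Function('b')(u, q) = Add(216, Mul(171, q)) (Function('b')(u, q) = Add(4, Mul(-1, Add(Mul(-171, q), -212))) = Add(4, Mul(-1, Add(-212, Mul(-171, q)))) = Add(4, Add(212, Mul(171, q))) = Add(216, Mul(171, q)))
Function('G')(N) = Pow(2, Rational(1, 2)) (Function('G')(N) = Pow(Add(0, 2), Rational(1, 2)) = Pow(2, Rational(1, 2)))
Add(Function('b')(94, Add(-60, Mul(-1, 32))), Function('G')(x)) = Add(Add(216, Mul(171, Add(-60, Mul(-1, 32)))), Pow(2, Rational(1, 2))) = Add(Add(216, Mul(171, Add(-60, -32))), Pow(2, Rational(1, 2))) = Add(Add(216, Mul(171, -92)), Pow(2, Rational(1, 2))) = Add(Add(216, -15732), Pow(2, Rational(1, 2))) = Add(-15516, Pow(2, Rational(1, 2)))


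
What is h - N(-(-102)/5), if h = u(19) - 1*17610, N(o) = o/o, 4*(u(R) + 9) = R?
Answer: -70461/4 ≈ -17615.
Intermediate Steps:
u(R) = -9 + R/4
N(o) = 1
h = -70457/4 (h = (-9 + (¼)*19) - 1*17610 = (-9 + 19/4) - 17610 = -17/4 - 17610 = -70457/4 ≈ -17614.)
h - N(-(-102)/5) = -70457/4 - 1*1 = -70457/4 - 1 = -70461/4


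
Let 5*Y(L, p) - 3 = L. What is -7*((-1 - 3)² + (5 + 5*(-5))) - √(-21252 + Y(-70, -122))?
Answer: 28 - I*√531635/5 ≈ 28.0 - 145.83*I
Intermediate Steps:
Y(L, p) = ⅗ + L/5
-7*((-1 - 3)² + (5 + 5*(-5))) - √(-21252 + Y(-70, -122)) = -7*((-1 - 3)² + (5 + 5*(-5))) - √(-21252 + (⅗ + (⅕)*(-70))) = -7*((-4)² + (5 - 25)) - √(-21252 + (⅗ - 14)) = -7*(16 - 20) - √(-21252 - 67/5) = -7*(-4) - √(-106327/5) = 28 - I*√531635/5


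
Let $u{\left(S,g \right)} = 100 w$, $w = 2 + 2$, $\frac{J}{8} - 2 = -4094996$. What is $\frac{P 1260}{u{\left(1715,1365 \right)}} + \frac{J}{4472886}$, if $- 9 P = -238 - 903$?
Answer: $\frac{5844956907}{14909620} \approx 392.03$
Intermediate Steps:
$P = \frac{1141}{9}$ ($P = - \frac{-238 - 903}{9} = \left(- \frac{1}{9}\right) \left(-1141\right) = \frac{1141}{9} \approx 126.78$)
$J = -32759952$ ($J = 16 + 8 \left(-4094996\right) = 16 - 32759968 = -32759952$)
$w = 4$
$u{\left(S,g \right)} = 400$ ($u{\left(S,g \right)} = 100 \cdot 4 = 400$)
$\frac{P 1260}{u{\left(1715,1365 \right)}} + \frac{J}{4472886} = \frac{\frac{1141}{9} \cdot 1260}{400} - \frac{32759952}{4472886} = 159740 \cdot \frac{1}{400} - \frac{5459992}{745481} = \frac{7987}{20} - \frac{5459992}{745481} = \frac{5844956907}{14909620}$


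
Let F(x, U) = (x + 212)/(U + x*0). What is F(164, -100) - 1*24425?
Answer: -610719/25 ≈ -24429.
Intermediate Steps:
F(x, U) = (212 + x)/U (F(x, U) = (212 + x)/(U + 0) = (212 + x)/U)
F(164, -100) - 1*24425 = (212 + 164)/(-100) - 1*24425 = -1/100*376 - 24425 = -94/25 - 24425 = -610719/25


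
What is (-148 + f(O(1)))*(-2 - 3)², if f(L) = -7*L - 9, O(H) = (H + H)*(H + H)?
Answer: -4625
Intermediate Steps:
O(H) = 4*H² (O(H) = (2*H)*(2*H) = 4*H²)
f(L) = -9 - 7*L
(-148 + f(O(1)))*(-2 - 3)² = (-148 + (-9 - 28*1²))*(-2 - 3)² = (-148 + (-9 - 28))*(-5)² = (-148 + (-9 - 7*4))*25 = (-148 + (-9 - 28))*25 = (-148 - 37)*25 = -185*25 = -4625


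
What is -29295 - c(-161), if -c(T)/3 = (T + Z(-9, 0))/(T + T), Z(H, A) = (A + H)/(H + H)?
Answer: -18865017/644 ≈ -29294.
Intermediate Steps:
Z(H, A) = (A + H)/(2*H) (Z(H, A) = (A + H)/((2*H)) = (A + H)*(1/(2*H)) = (A + H)/(2*H))
c(T) = -3*(½ + T)/(2*T) (c(T) = -3*(T + (½)*(0 - 9)/(-9))/(T + T) = -3*(T + (½)*(-⅑)*(-9))/(2*T) = -3*(T + ½)*1/(2*T) = -3*(½ + T)*1/(2*T) = -3*(½ + T)/(2*T))
-29295 - c(-161) = -29295 - 3*(-1 - 2*(-161))/(4*(-161)) = -29295 - 3*(-1)*(-1 + 322)/(4*161) = -29295 - 3*(-1)*321/(4*161) = -29295 - 1*(-963/644) = -29295 + 963/644 = -18865017/644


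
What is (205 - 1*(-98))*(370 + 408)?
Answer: 235734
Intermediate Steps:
(205 - 1*(-98))*(370 + 408) = (205 + 98)*778 = 303*778 = 235734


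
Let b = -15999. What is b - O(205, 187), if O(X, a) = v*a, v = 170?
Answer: -47789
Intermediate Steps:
O(X, a) = 170*a
b - O(205, 187) = -15999 - 170*187 = -15999 - 1*31790 = -15999 - 31790 = -47789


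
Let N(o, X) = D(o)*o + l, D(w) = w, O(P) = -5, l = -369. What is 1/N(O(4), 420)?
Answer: -1/344 ≈ -0.0029070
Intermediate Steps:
N(o, X) = -369 + o² (N(o, X) = o*o - 369 = o² - 369 = -369 + o²)
1/N(O(4), 420) = 1/(-369 + (-5)²) = 1/(-369 + 25) = 1/(-344) = -1/344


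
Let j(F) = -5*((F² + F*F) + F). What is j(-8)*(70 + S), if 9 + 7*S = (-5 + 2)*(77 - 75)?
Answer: -285000/7 ≈ -40714.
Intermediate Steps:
S = -15/7 (S = -9/7 + ((-5 + 2)*(77 - 75))/7 = -9/7 + (-3*2)/7 = -9/7 + (⅐)*(-6) = -9/7 - 6/7 = -15/7 ≈ -2.1429)
j(F) = -10*F² - 5*F (j(F) = -5*((F² + F²) + F) = -5*(2*F² + F) = -5*(F + 2*F²) = -10*F² - 5*F)
j(-8)*(70 + S) = (-5*(-8)*(1 + 2*(-8)))*(70 - 15/7) = -5*(-8)*(1 - 16)*(475/7) = -5*(-8)*(-15)*(475/7) = -600*475/7 = -285000/7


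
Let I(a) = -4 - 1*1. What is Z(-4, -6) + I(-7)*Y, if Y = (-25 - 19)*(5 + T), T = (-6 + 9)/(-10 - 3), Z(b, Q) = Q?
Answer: 13562/13 ≈ 1043.2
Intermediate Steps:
I(a) = -5 (I(a) = -4 - 1 = -5)
T = -3/13 (T = 3/(-13) = 3*(-1/13) = -3/13 ≈ -0.23077)
Y = -2728/13 (Y = (-25 - 19)*(5 - 3/13) = -44*62/13 = -2728/13 ≈ -209.85)
Z(-4, -6) + I(-7)*Y = -6 - 5*(-2728/13) = -6 + 13640/13 = 13562/13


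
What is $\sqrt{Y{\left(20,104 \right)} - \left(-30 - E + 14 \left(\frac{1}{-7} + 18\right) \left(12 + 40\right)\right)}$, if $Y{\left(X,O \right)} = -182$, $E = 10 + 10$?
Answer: $14 i \sqrt{67} \approx 114.59 i$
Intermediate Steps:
$E = 20$
$\sqrt{Y{\left(20,104 \right)} - \left(-30 - E + 14 \left(\frac{1}{-7} + 18\right) \left(12 + 40\right)\right)} = \sqrt{-182 + \left(- 14 \left(\frac{1}{-7} + 18\right) \left(12 + 40\right) + \left(20 + 30\right)\right)} = \sqrt{-182 + \left(- 14 \left(- \frac{1}{7} + 18\right) 52 + 50\right)} = \sqrt{-182 + \left(- 14 \cdot \frac{125}{7} \cdot 52 + 50\right)} = \sqrt{-182 + \left(\left(-14\right) \frac{6500}{7} + 50\right)} = \sqrt{-182 + \left(-13000 + 50\right)} = \sqrt{-182 - 12950} = \sqrt{-13132} = 14 i \sqrt{67}$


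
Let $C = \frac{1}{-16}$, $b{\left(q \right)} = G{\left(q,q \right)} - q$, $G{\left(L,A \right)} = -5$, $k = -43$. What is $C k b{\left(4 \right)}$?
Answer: $- \frac{387}{16} \approx -24.188$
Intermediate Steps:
$b{\left(q \right)} = -5 - q$
$C = - \frac{1}{16} \approx -0.0625$
$C k b{\left(4 \right)} = \left(- \frac{1}{16}\right) \left(-43\right) \left(-5 - 4\right) = \frac{43 \left(-5 - 4\right)}{16} = \frac{43}{16} \left(-9\right) = - \frac{387}{16}$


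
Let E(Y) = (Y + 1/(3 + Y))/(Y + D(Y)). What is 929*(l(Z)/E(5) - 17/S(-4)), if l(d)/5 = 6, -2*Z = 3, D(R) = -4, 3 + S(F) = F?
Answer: 2208233/287 ≈ 7694.2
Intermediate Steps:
S(F) = -3 + F
Z = -3/2 (Z = -1/2*3 = -3/2 ≈ -1.5000)
l(d) = 30 (l(d) = 5*6 = 30)
E(Y) = (Y + 1/(3 + Y))/(-4 + Y) (E(Y) = (Y + 1/(3 + Y))/(Y - 4) = (Y + 1/(3 + Y))/(-4 + Y))
929*(l(Z)/E(5) - 17/S(-4)) = 929*(30/(((1 + 5**2 + 3*5)/(-12 + 5**2 - 1*5))) - 17/(-3 - 4)) = 929*(30/(((1 + 25 + 15)/(-12 + 25 - 5))) - 17/(-7)) = 929*(30/((41/8)) - 17*(-1/7)) = 929*(30/(((1/8)*41)) + 17/7) = 929*(30/(41/8) + 17/7) = 929*(30*(8/41) + 17/7) = 929*(240/41 + 17/7) = 929*(2377/287) = 2208233/287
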